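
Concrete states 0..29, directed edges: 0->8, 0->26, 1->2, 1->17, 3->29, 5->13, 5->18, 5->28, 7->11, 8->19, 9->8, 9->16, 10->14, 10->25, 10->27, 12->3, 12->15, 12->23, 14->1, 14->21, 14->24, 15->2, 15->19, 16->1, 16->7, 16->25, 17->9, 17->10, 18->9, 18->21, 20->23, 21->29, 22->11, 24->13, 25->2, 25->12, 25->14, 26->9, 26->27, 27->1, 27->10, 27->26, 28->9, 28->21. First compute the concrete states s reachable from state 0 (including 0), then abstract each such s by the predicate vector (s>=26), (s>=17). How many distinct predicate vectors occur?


BFS from 0:
Concrete reachable: {0, 1, 2, 3, 7, 8, 9, 10, 11, 12, 13, 14, 15, 16, 17, 19, 21, 23, 24, 25, 26, 27, 29}
Abstract via predicates (s>=26), (s>=17):
  (0,0) <- {0, 1, 2, 3, 7, 8, 9, 10, 11, 12, 13, 14, 15, 16}
  (0,1) <- {17, 19, 21, 23, 24, 25}
  (1,1) <- {26, 27, 29}
Distinct abstract states = 3

3


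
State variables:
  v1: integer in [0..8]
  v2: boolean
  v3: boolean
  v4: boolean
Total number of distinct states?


State space = product of domain sizes of all variables.
Domain sizes:
  v1 (integer in [0..8]): 9
  v2 (boolean): 2
  v3 (boolean): 2
  v4 (boolean): 2
Product = 9 * 2 * 2 * 2 = 72

72


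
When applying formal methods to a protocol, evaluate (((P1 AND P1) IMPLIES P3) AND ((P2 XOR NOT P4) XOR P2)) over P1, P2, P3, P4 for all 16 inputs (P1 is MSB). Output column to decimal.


Formula: (((P1 AND P1) IMPLIES P3) AND ((P2 XOR NOT P4) XOR P2)) over P1, P2, P3, P4 (16 rows)
Evaluate each row (bits = P1,P2,P3,P4, MSB first):
  row 0 [0000]: (((0 AND 0) IMPLIES 0) AND ((0 XOR NOT 0) XOR 0)) -> 1
  row 1 [0001]: (((0 AND 0) IMPLIES 0) AND ((0 XOR NOT 1) XOR 0)) -> 0
  row 2 [0010]: (((0 AND 0) IMPLIES 1) AND ((0 XOR NOT 0) XOR 0)) -> 1
  row 3 [0011]: (((0 AND 0) IMPLIES 1) AND ((0 XOR NOT 1) XOR 0)) -> 0
  row 4 [0100]: (((0 AND 0) IMPLIES 0) AND ((1 XOR NOT 0) XOR 1)) -> 1
  row 5 [0101]: (((0 AND 0) IMPLIES 0) AND ((1 XOR NOT 1) XOR 1)) -> 0
  row 6 [0110]: (((0 AND 0) IMPLIES 1) AND ((1 XOR NOT 0) XOR 1)) -> 1
  row 7 [0111]: (((0 AND 0) IMPLIES 1) AND ((1 XOR NOT 1) XOR 1)) -> 0
  row 8 [1000]: (((1 AND 1) IMPLIES 0) AND ((0 XOR NOT 0) XOR 0)) -> 0
  row 9 [1001]: (((1 AND 1) IMPLIES 0) AND ((0 XOR NOT 1) XOR 0)) -> 0
  row 10 [1010]: (((1 AND 1) IMPLIES 1) AND ((0 XOR NOT 0) XOR 0)) -> 1
  row 11 [1011]: (((1 AND 1) IMPLIES 1) AND ((0 XOR NOT 1) XOR 0)) -> 0
  row 12 [1100]: (((1 AND 1) IMPLIES 0) AND ((1 XOR NOT 0) XOR 1)) -> 0
  row 13 [1101]: (((1 AND 1) IMPLIES 0) AND ((1 XOR NOT 1) XOR 1)) -> 0
  row 14 [1110]: (((1 AND 1) IMPLIES 1) AND ((1 XOR NOT 0) XOR 1)) -> 1
  row 15 [1111]: (((1 AND 1) IMPLIES 1) AND ((1 XOR NOT 1) XOR 1)) -> 0
Full result column, 4 rows per line (P1,P2 fixed per line; P3,P4 runs 00..11 left to right):
  rows 0-3 [P1,P2=00]: 1010  = hex A
  rows 4-7 [P1,P2=01]: 1010  = hex A
  rows 8-11 [P1,P2=10]: 0010  = hex 2
  rows 12-15 [P1,P2=11]: 0010  = hex 2
Output column (row 0 .. row 15) = 1010101000100010
Output column grouped in 4s = 1010 1010 0010 0010 = 0xAA22
Convert to decimal digit by digit (value = value*16 + digit):
  A -> 10
  10*16 + 10 (A) = 170
  170*16 + 2 = 2722
  2722*16 + 2 = 43554
Decimal = 43554

43554


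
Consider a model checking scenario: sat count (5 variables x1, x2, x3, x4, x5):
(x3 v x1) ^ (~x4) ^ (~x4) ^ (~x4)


CNF with 4 clauses over 5 vars (32 assignments).
An assignment satisfies CNF iff every clause has >=1 true literal.
Check each row (bits = x1,x2,x3,x4,x5; clause T/F shown):
  row 0 [00000]: clauses=FTTT -> 0
  row 1 [00001]: clauses=FTTT -> 0
  row 2 [00010]: clauses=FFFF -> 0
  row 3 [00011]: clauses=FFFF -> 0
  row 4 [00100]: clauses=TTTT -> 1
  row 5 [00101]: clauses=TTTT -> 1
  row 6 [00110]: clauses=TFFF -> 0
  row 7 [00111]: clauses=TFFF -> 0
  row 8 [01000]: clauses=FTTT -> 0
  row 9 [01001]: clauses=FTTT -> 0
  row 10 [01010]: clauses=FFFF -> 0
  row 11 [01011]: clauses=FFFF -> 0
  row 12 [01100]: clauses=TTTT -> 1
  row 13 [01101]: clauses=TTTT -> 1
  row 14 [01110]: clauses=TFFF -> 0
  row 15 [01111]: clauses=TFFF -> 0
  row 16 [10000]: clauses=TTTT -> 1
  row 17 [10001]: clauses=TTTT -> 1
  row 18 [10010]: clauses=TFFF -> 0
  row 19 [10011]: clauses=TFFF -> 0
  row 20 [10100]: clauses=TTTT -> 1
  row 21 [10101]: clauses=TTTT -> 1
  row 22 [10110]: clauses=TFFF -> 0
  row 23 [10111]: clauses=TFFF -> 0
  row 24 [11000]: clauses=TTTT -> 1
  row 25 [11001]: clauses=TTTT -> 1
  row 26 [11010]: clauses=TFFF -> 0
  row 27 [11011]: clauses=TFFF -> 0
  row 28 [11100]: clauses=TTTT -> 1
  row 29 [11101]: clauses=TTTT -> 1
  row 30 [11110]: clauses=TFFF -> 0
  row 31 [11111]: clauses=TFFF -> 0
Full result column, 8 rows per line (x1,x2 fixed per line; x3,x4,x5 runs 000..111 left to right):
  rows 0-7 [x1,x2=00]: 00001100  (ones: 2)
  rows 8-15 [x1,x2=01]: 00001100  (ones: 2)
  rows 16-23 [x1,x2=10]: 11001100  (ones: 4)
  rows 24-31 [x1,x2=11]: 11001100  (ones: 4)
Satisfying assignments = 2+2+4+4 = 12

12


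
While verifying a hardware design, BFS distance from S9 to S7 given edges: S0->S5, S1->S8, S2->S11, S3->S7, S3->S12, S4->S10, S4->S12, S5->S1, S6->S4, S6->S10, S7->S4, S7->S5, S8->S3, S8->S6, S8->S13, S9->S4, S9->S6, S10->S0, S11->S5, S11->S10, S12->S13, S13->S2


BFS layer-by-layer from S9:
  dist 0: {S9}
  dist 1: {S4, S6}
  dist 2: {S10, S12}
  dist 3: {S0, S13}
  dist 4: {S2, S5}
  dist 5: {S1, S11}
  dist 6: {S8}
  dist 7: {S3}
  dist 8: {S7}
  -> S7 reached at distance 8
Shortest path length = 8

8


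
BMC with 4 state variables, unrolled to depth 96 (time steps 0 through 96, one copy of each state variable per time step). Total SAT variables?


BMC unrolls to depth k, creating one copy of each state var for steps 0..k.
Step count = 96 + 1 = 97 (steps 0 through 96)
Vars per step = 4
Total = 4 * 97 = 388

388


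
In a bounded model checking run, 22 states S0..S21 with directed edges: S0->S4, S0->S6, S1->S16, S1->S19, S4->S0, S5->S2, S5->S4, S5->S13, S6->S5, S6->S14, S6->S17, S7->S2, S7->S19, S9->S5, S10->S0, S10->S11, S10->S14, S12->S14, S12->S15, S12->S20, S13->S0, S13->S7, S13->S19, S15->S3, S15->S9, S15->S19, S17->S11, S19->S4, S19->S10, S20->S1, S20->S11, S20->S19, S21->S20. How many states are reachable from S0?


BFS from S0:
  layer 0: {S0}
  layer 1: {S4, S6}
  layer 2: {S5, S14, S17}
  layer 3: {S2, S11, S13}
  layer 4: {S7, S19}
  layer 5: {S10}
Reachable set: {S0, S2, S4, S5, S6, S7, S10, S11, S13, S14, S17, S19}
Count = 12

12


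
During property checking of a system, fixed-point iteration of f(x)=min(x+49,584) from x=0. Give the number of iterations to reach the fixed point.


Step 1: x=0, cap=584, increment=49
Step 2: x grows by 49 each step until capped at 584; fixed point is x=584
Step 3: iterations = ceil(584/49) = 12

12


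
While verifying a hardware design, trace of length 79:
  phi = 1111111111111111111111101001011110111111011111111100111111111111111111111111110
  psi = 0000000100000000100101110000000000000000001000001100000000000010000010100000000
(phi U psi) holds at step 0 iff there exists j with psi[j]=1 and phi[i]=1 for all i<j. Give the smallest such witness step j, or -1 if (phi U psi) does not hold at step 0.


(phi U psi) at 0: need smallest j with psi[j]=1 and phi[i]=1 for all i in [0,j).
Scan from step 0:
  step 0: phi=1, psi=0 -> continue
  step 1: phi=1, psi=0 -> continue
  step 2: phi=1, psi=0 -> continue
  step 3: phi=1, psi=0 -> continue
  step 7: psi=1 and phi held for [0,7) -> witness found
Witness step = 7

7


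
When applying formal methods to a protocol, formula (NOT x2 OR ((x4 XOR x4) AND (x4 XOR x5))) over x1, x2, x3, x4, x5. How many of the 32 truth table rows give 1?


Formula: (NOT x2 OR ((x4 XOR x4) AND (x4 XOR x5))) over 5 vars (32 rows)
Evaluate each row (x1, x2, x3, x4, x5 as bits, MSB first):
  row 0 [00000]: (NOT 0 OR ((0 XOR 0) AND (0 XOR 0))) -> 1
  row 1 [00001]: (NOT 0 OR ((0 XOR 0) AND (0 XOR 1))) -> 1
  row 2 [00010]: (NOT 0 OR ((1 XOR 1) AND (1 XOR 0))) -> 1
  row 3 [00011]: (NOT 0 OR ((1 XOR 1) AND (1 XOR 1))) -> 1
  row 4 [00100]: (NOT 0 OR ((0 XOR 0) AND (0 XOR 0))) -> 1
  row 5 [00101]: (NOT 0 OR ((0 XOR 0) AND (0 XOR 1))) -> 1
  row 6 [00110]: (NOT 0 OR ((1 XOR 1) AND (1 XOR 0))) -> 1
  row 7 [00111]: (NOT 0 OR ((1 XOR 1) AND (1 XOR 1))) -> 1
  row 8 [01000]: (NOT 1 OR ((0 XOR 0) AND (0 XOR 0))) -> 0
  row 9 [01001]: (NOT 1 OR ((0 XOR 0) AND (0 XOR 1))) -> 0
  row 10 [01010]: (NOT 1 OR ((1 XOR 1) AND (1 XOR 0))) -> 0
  row 11 [01011]: (NOT 1 OR ((1 XOR 1) AND (1 XOR 1))) -> 0
  row 12 [01100]: (NOT 1 OR ((0 XOR 0) AND (0 XOR 0))) -> 0
  row 13 [01101]: (NOT 1 OR ((0 XOR 0) AND (0 XOR 1))) -> 0
  row 14 [01110]: (NOT 1 OR ((1 XOR 1) AND (1 XOR 0))) -> 0
  row 15 [01111]: (NOT 1 OR ((1 XOR 1) AND (1 XOR 1))) -> 0
  row 16 [10000]: (NOT 0 OR ((0 XOR 0) AND (0 XOR 0))) -> 1
  row 17 [10001]: (NOT 0 OR ((0 XOR 0) AND (0 XOR 1))) -> 1
  row 18 [10010]: (NOT 0 OR ((1 XOR 1) AND (1 XOR 0))) -> 1
  row 19 [10011]: (NOT 0 OR ((1 XOR 1) AND (1 XOR 1))) -> 1
  row 20 [10100]: (NOT 0 OR ((0 XOR 0) AND (0 XOR 0))) -> 1
  row 21 [10101]: (NOT 0 OR ((0 XOR 0) AND (0 XOR 1))) -> 1
  row 22 [10110]: (NOT 0 OR ((1 XOR 1) AND (1 XOR 0))) -> 1
  row 23 [10111]: (NOT 0 OR ((1 XOR 1) AND (1 XOR 1))) -> 1
  row 24 [11000]: (NOT 1 OR ((0 XOR 0) AND (0 XOR 0))) -> 0
  row 25 [11001]: (NOT 1 OR ((0 XOR 0) AND (0 XOR 1))) -> 0
  row 26 [11010]: (NOT 1 OR ((1 XOR 1) AND (1 XOR 0))) -> 0
  row 27 [11011]: (NOT 1 OR ((1 XOR 1) AND (1 XOR 1))) -> 0
  row 28 [11100]: (NOT 1 OR ((0 XOR 0) AND (0 XOR 0))) -> 0
  row 29 [11101]: (NOT 1 OR ((0 XOR 0) AND (0 XOR 1))) -> 0
  row 30 [11110]: (NOT 1 OR ((1 XOR 1) AND (1 XOR 0))) -> 0
  row 31 [11111]: (NOT 1 OR ((1 XOR 1) AND (1 XOR 1))) -> 0
Full result column, 8 rows per line (x1,x2 fixed per line; x3,x4,x5 runs 000..111 left to right):
  rows 0-7 [x1,x2=00]: 11111111  (ones: 8)
  rows 8-15 [x1,x2=01]: 00000000  (ones: 0)
  rows 16-23 [x1,x2=10]: 11111111  (ones: 8)
  rows 24-31 [x1,x2=11]: 00000000  (ones: 0)
Count of 1-rows = 8+0+8+0 = 16

16


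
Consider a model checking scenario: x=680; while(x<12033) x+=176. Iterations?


Step 1: x goes from 680 toward 12033 by 176; the body runs while x<12033, so iterations = ceil((bound-start)/step)
Step 2: Distance=11353
Step 3: ceil(11353/176)=65

65


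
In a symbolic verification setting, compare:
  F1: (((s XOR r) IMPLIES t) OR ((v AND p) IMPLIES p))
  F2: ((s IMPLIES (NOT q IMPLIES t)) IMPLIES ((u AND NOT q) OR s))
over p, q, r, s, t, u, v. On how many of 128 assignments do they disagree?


F1 = (((s XOR r) IMPLIES t) OR ((v AND p) IMPLIES p))
F2 = ((s IMPLIES (NOT q IMPLIES t)) IMPLIES ((u AND NOT q) OR s))
Evaluate both on each of 128 rows (bits = p,q,r,s,t,u,v):
  row 0 [0000000]: F1=1 F2=0 (differ) -> 1
  row 1 [0000001]: F1=1 F2=0 (differ) -> 1
  row 2 [0000010]: F1=1 F2=1 -> 0
  row 3 [0000011]: F1=1 F2=1 -> 0
  row 4 [0000100]: F1=1 F2=0 (differ) -> 1
  (every remaining row is evaluated the same way; all 128 results are listed next)
Full result column, 8 rows per line (p,q,r,s fixed per line; t,u,v runs 000..111 left to right):
  rows 0-7 [p,q,r,s=0000]: 11001100  (ones: 4)
  rows 8-15 [p,q,r,s=0001]: 00000000  (ones: 0)
  rows 16-23 [p,q,r,s=0010]: 11001100  (ones: 4)
  rows 24-31 [p,q,r,s=0011]: 00000000  (ones: 0)
  rows 32-39 [p,q,r,s=0100]: 11111111  (ones: 8)
  rows 40-47 [p,q,r,s=0101]: 00000000  (ones: 0)
  rows 48-55 [p,q,r,s=0110]: 11111111  (ones: 8)
  rows 56-63 [p,q,r,s=0111]: 00000000  (ones: 0)
  rows 64-71 [p,q,r,s=1000]: 11001100  (ones: 4)
  rows 72-79 [p,q,r,s=1001]: 00000000  (ones: 0)
  rows 80-87 [p,q,r,s=1010]: 11001100  (ones: 4)
  rows 88-95 [p,q,r,s=1011]: 00000000  (ones: 0)
  rows 96-103 [p,q,r,s=1100]: 11111111  (ones: 8)
  rows 104-111 [p,q,r,s=1101]: 00000000  (ones: 0)
  rows 112-119 [p,q,r,s=1110]: 11111111  (ones: 8)
  rows 120-127 [p,q,r,s=1111]: 00000000  (ones: 0)
Disagreements = 4+0+4+0+8+0+8+0+4+0+4+0+8+0+8+0 = 48

48


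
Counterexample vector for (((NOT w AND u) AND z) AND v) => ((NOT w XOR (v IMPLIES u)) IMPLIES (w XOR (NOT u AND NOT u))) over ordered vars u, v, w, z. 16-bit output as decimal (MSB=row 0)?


F1 = (((NOT w AND u) AND z) AND v)
F2 = ((NOT w XOR (v IMPLIES u)) IMPLIES (w XOR (NOT u AND NOT u)))
Counterexample to F1=>F2 is where F1=1 and F2=0.
Evaluate each row (bits = u,v,w,z, MSB first):
  row 0 [0000]: F1=0 F2=1 -> F1&~F2 -> 0
  row 1 [0001]: F1=0 F2=1 -> F1&~F2 -> 0
  row 2 [0010]: F1=0 F2=0 -> F1&~F2 -> 0
  row 3 [0011]: F1=0 F2=0 -> F1&~F2 -> 0
  row 4 [0100]: F1=0 F2=1 -> F1&~F2 -> 0
  row 5 [0101]: F1=0 F2=1 -> F1&~F2 -> 0
  row 6 [0110]: F1=0 F2=1 -> F1&~F2 -> 0
  row 7 [0111]: F1=0 F2=1 -> F1&~F2 -> 0
  row 8 [1000]: F1=0 F2=1 -> F1&~F2 -> 0
  row 9 [1001]: F1=0 F2=1 -> F1&~F2 -> 0
  row 10 [1010]: F1=0 F2=1 -> F1&~F2 -> 0
  row 11 [1011]: F1=0 F2=1 -> F1&~F2 -> 0
  row 12 [1100]: F1=0 F2=1 -> F1&~F2 -> 0
  row 13 [1101]: F1=1 F2=1 -> F1&~F2 -> 0
  row 14 [1110]: F1=0 F2=1 -> F1&~F2 -> 0
  row 15 [1111]: F1=0 F2=1 -> F1&~F2 -> 0
Full result column, 4 rows per line (u,v fixed per line; w,z runs 00..11 left to right):
  rows 0-3 [u,v=00]: 0000  = hex 0
  rows 4-7 [u,v=01]: 0000  = hex 0
  rows 8-11 [u,v=10]: 0000  = hex 0
  rows 12-15 [u,v=11]: 0000  = hex 0
Counterexample vector (row 0 .. row 15) = 0000000000000000
Output column grouped in 4s = 0000 0000 0000 0000 = 0x0000
Convert to decimal digit by digit (value = value*16 + digit):
  0 -> 0
  0*16 + 0 = 0
  0*16 + 0 = 0
  0*16 + 0 = 0
Decimal = 0

0


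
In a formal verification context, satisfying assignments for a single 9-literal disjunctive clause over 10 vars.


Step 1: Total=2^10=1024
Step 2: Unsat when all 9 false: 2^1=2
Step 3: Sat=1024-2=1022

1022


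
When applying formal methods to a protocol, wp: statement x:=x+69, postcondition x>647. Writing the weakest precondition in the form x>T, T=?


Formula: wp(x:=E, P) = P[E/x] (substitute E for x in postcondition)
Step 1: Postcondition: x>647
Step 2: Substitute x+69 for x: x+69>647
Step 3: Solve for x: x > 647-69 = 578

578


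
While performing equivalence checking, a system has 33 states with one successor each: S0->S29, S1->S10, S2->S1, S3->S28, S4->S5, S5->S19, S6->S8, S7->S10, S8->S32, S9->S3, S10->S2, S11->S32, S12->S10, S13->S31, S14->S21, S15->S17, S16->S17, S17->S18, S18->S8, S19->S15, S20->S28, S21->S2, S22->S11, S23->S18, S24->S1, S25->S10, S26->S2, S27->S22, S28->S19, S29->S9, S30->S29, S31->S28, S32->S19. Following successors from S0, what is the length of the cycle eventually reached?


Trace from S0 until a state repeats:
  S0 -> S29 -> S9 -> S3 -> S28 -> S19 -> S15 -> S17 -> S18 -> S8 -> S32 -> S19
S19 first seen at step 5, revisited at step 11.
Cycle length = 11 - 5 = 6

6


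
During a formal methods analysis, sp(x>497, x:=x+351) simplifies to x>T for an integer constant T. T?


Formula: sp(P, x:=E) = exists old_x. (x = E[old_x/x]) AND P[old_x/x] (old_x is the value of x before the assignment; eliminate old_x by solving x = E[old_x/x] for old_x)
Step 1: Precondition P: x>497, i.e. old_x > 497
Step 2: Assignment gives x = old_x + 351, so old_x = x - 351
Step 3: Substitute into P: x - 351 > 497
Step 4: Simplify: x > 497+351 = 848

848


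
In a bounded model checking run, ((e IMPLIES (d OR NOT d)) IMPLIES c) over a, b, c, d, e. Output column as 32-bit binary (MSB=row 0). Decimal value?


Formula: ((e IMPLIES (d OR NOT d)) IMPLIES c) over a, b, c, d, e (32 rows)
Evaluate each row (bits = a,b,c,d,e, MSB first):
  row 0 [00000]: ((0 IMPLIES (0 OR NOT 0)) IMPLIES 0) -> 0
  row 1 [00001]: ((1 IMPLIES (0 OR NOT 0)) IMPLIES 0) -> 0
  row 2 [00010]: ((0 IMPLIES (1 OR NOT 1)) IMPLIES 0) -> 0
  row 3 [00011]: ((1 IMPLIES (1 OR NOT 1)) IMPLIES 0) -> 0
  row 4 [00100]: ((0 IMPLIES (0 OR NOT 0)) IMPLIES 1) -> 1
  row 5 [00101]: ((1 IMPLIES (0 OR NOT 0)) IMPLIES 1) -> 1
  row 6 [00110]: ((0 IMPLIES (1 OR NOT 1)) IMPLIES 1) -> 1
  row 7 [00111]: ((1 IMPLIES (1 OR NOT 1)) IMPLIES 1) -> 1
  row 8 [01000]: ((0 IMPLIES (0 OR NOT 0)) IMPLIES 0) -> 0
  row 9 [01001]: ((1 IMPLIES (0 OR NOT 0)) IMPLIES 0) -> 0
  row 10 [01010]: ((0 IMPLIES (1 OR NOT 1)) IMPLIES 0) -> 0
  row 11 [01011]: ((1 IMPLIES (1 OR NOT 1)) IMPLIES 0) -> 0
  row 12 [01100]: ((0 IMPLIES (0 OR NOT 0)) IMPLIES 1) -> 1
  row 13 [01101]: ((1 IMPLIES (0 OR NOT 0)) IMPLIES 1) -> 1
  row 14 [01110]: ((0 IMPLIES (1 OR NOT 1)) IMPLIES 1) -> 1
  row 15 [01111]: ((1 IMPLIES (1 OR NOT 1)) IMPLIES 1) -> 1
  row 16 [10000]: ((0 IMPLIES (0 OR NOT 0)) IMPLIES 0) -> 0
  row 17 [10001]: ((1 IMPLIES (0 OR NOT 0)) IMPLIES 0) -> 0
  row 18 [10010]: ((0 IMPLIES (1 OR NOT 1)) IMPLIES 0) -> 0
  row 19 [10011]: ((1 IMPLIES (1 OR NOT 1)) IMPLIES 0) -> 0
  row 20 [10100]: ((0 IMPLIES (0 OR NOT 0)) IMPLIES 1) -> 1
  row 21 [10101]: ((1 IMPLIES (0 OR NOT 0)) IMPLIES 1) -> 1
  row 22 [10110]: ((0 IMPLIES (1 OR NOT 1)) IMPLIES 1) -> 1
  row 23 [10111]: ((1 IMPLIES (1 OR NOT 1)) IMPLIES 1) -> 1
  row 24 [11000]: ((0 IMPLIES (0 OR NOT 0)) IMPLIES 0) -> 0
  row 25 [11001]: ((1 IMPLIES (0 OR NOT 0)) IMPLIES 0) -> 0
  row 26 [11010]: ((0 IMPLIES (1 OR NOT 1)) IMPLIES 0) -> 0
  row 27 [11011]: ((1 IMPLIES (1 OR NOT 1)) IMPLIES 0) -> 0
  row 28 [11100]: ((0 IMPLIES (0 OR NOT 0)) IMPLIES 1) -> 1
  row 29 [11101]: ((1 IMPLIES (0 OR NOT 0)) IMPLIES 1) -> 1
  row 30 [11110]: ((0 IMPLIES (1 OR NOT 1)) IMPLIES 1) -> 1
  row 31 [11111]: ((1 IMPLIES (1 OR NOT 1)) IMPLIES 1) -> 1
Full result column, 4 rows per line (a,b,c fixed per line; d,e runs 00..11 left to right):
  rows 0-3 [a,b,c=000]: 0000  = hex 0
  rows 4-7 [a,b,c=001]: 1111  = hex F
  rows 8-11 [a,b,c=010]: 0000  = hex 0
  rows 12-15 [a,b,c=011]: 1111  = hex F
  rows 16-19 [a,b,c=100]: 0000  = hex 0
  rows 20-23 [a,b,c=101]: 1111  = hex F
  rows 24-27 [a,b,c=110]: 0000  = hex 0
  rows 28-31 [a,b,c=111]: 1111  = hex F
Output column (row 0 .. row 31) = 00001111000011110000111100001111
Output column grouped in 4s = 0000 1111 0000 1111 0000 1111 0000 1111 = 0x0F0F0F0F
Convert to decimal digit by digit (value = value*16 + digit):
  0 -> 0
  0*16 + 15 (F) = 15
  15*16 + 0 = 240
  240*16 + 15 (F) = 3855
  3855*16 + 0 = 61680
  61680*16 + 15 (F) = 986895
  986895*16 + 0 = 15790320
  15790320*16 + 15 (F) = 252645135
Decimal = 252645135

252645135


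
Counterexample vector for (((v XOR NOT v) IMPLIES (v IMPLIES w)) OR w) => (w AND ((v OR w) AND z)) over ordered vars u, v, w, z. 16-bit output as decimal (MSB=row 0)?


F1 = (((v XOR NOT v) IMPLIES (v IMPLIES w)) OR w)
F2 = (w AND ((v OR w) AND z))
Counterexample to F1=>F2 is where F1=1 and F2=0.
Evaluate each row (bits = u,v,w,z, MSB first):
  row 0 [0000]: F1=1 F2=0 -> F1&~F2 -> 1
  row 1 [0001]: F1=1 F2=0 -> F1&~F2 -> 1
  row 2 [0010]: F1=1 F2=0 -> F1&~F2 -> 1
  row 3 [0011]: F1=1 F2=1 -> F1&~F2 -> 0
  row 4 [0100]: F1=0 F2=0 -> F1&~F2 -> 0
  row 5 [0101]: F1=0 F2=0 -> F1&~F2 -> 0
  row 6 [0110]: F1=1 F2=0 -> F1&~F2 -> 1
  row 7 [0111]: F1=1 F2=1 -> F1&~F2 -> 0
  row 8 [1000]: F1=1 F2=0 -> F1&~F2 -> 1
  row 9 [1001]: F1=1 F2=0 -> F1&~F2 -> 1
  row 10 [1010]: F1=1 F2=0 -> F1&~F2 -> 1
  row 11 [1011]: F1=1 F2=1 -> F1&~F2 -> 0
  row 12 [1100]: F1=0 F2=0 -> F1&~F2 -> 0
  row 13 [1101]: F1=0 F2=0 -> F1&~F2 -> 0
  row 14 [1110]: F1=1 F2=0 -> F1&~F2 -> 1
  row 15 [1111]: F1=1 F2=1 -> F1&~F2 -> 0
Full result column, 4 rows per line (u,v fixed per line; w,z runs 00..11 left to right):
  rows 0-3 [u,v=00]: 1110  = hex E
  rows 4-7 [u,v=01]: 0010  = hex 2
  rows 8-11 [u,v=10]: 1110  = hex E
  rows 12-15 [u,v=11]: 0010  = hex 2
Counterexample vector (row 0 .. row 15) = 1110001011100010
Output column grouped in 4s = 1110 0010 1110 0010 = 0xE2E2
Convert to decimal digit by digit (value = value*16 + digit):
  E -> 14
  14*16 + 2 = 226
  226*16 + 14 (E) = 3630
  3630*16 + 2 = 58082
Decimal = 58082

58082


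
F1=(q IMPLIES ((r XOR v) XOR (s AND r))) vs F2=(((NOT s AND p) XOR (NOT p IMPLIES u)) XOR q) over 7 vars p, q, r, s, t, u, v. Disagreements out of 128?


F1 = (q IMPLIES ((r XOR v) XOR (s AND r)))
F2 = (((NOT s AND p) XOR (NOT p IMPLIES u)) XOR q)
Evaluate both on each of 128 rows (bits = p,q,r,s,t,u,v):
  row 0 [0000000]: F1=1 F2=0 (differ) -> 1
  row 1 [0000001]: F1=1 F2=0 (differ) -> 1
  row 2 [0000010]: F1=1 F2=1 -> 0
  row 3 [0000011]: F1=1 F2=1 -> 0
  row 4 [0000100]: F1=1 F2=0 (differ) -> 1
  (every remaining row is evaluated the same way; all 128 results are listed next)
Full result column, 8 rows per line (p,q,r,s fixed per line; t,u,v runs 000..111 left to right):
  rows 0-7 [p,q,r,s=0000]: 11001100  (ones: 4)
  rows 8-15 [p,q,r,s=0001]: 11001100  (ones: 4)
  rows 16-23 [p,q,r,s=0010]: 11001100  (ones: 4)
  rows 24-31 [p,q,r,s=0011]: 11001100  (ones: 4)
  rows 32-39 [p,q,r,s=0100]: 10011001  (ones: 4)
  rows 40-47 [p,q,r,s=0101]: 10011001  (ones: 4)
  rows 48-55 [p,q,r,s=0110]: 01100110  (ones: 4)
  rows 56-63 [p,q,r,s=0111]: 10011001  (ones: 4)
  rows 64-71 [p,q,r,s=1000]: 11111111  (ones: 8)
  rows 72-79 [p,q,r,s=1001]: 00000000  (ones: 0)
  rows 80-87 [p,q,r,s=1010]: 11111111  (ones: 8)
  rows 88-95 [p,q,r,s=1011]: 00000000  (ones: 0)
  rows 96-103 [p,q,r,s=1100]: 10101010  (ones: 4)
  rows 104-111 [p,q,r,s=1101]: 01010101  (ones: 4)
  rows 112-119 [p,q,r,s=1110]: 01010101  (ones: 4)
  rows 120-127 [p,q,r,s=1111]: 01010101  (ones: 4)
Disagreements = 4+4+4+4+4+4+4+4+8+0+8+0+4+4+4+4 = 64

64


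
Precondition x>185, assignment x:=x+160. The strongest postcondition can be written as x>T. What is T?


Formula: sp(P, x:=E) = exists old_x. (x = E[old_x/x]) AND P[old_x/x] (old_x is the value of x before the assignment; eliminate old_x by solving x = E[old_x/x] for old_x)
Step 1: Precondition P: x>185, i.e. old_x > 185
Step 2: Assignment gives x = old_x + 160, so old_x = x - 160
Step 3: Substitute into P: x - 160 > 185
Step 4: Simplify: x > 185+160 = 345

345


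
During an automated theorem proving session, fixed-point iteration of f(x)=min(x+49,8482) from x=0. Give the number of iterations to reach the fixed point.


Step 1: x=0, cap=8482, increment=49
Step 2: x grows by 49 each step until capped at 8482; fixed point is x=8482
Step 3: iterations = ceil(8482/49) = 174

174


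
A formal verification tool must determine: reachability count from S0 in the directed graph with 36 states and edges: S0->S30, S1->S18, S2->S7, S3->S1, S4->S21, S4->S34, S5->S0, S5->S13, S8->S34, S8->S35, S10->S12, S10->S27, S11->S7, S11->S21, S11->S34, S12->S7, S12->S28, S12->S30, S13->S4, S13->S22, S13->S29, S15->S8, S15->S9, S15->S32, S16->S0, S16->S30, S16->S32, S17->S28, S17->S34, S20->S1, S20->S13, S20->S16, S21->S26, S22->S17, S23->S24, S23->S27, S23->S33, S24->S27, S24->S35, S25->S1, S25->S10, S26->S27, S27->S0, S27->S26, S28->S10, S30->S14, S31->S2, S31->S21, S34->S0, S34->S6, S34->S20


BFS from S0:
  layer 0: {S0}
  layer 1: {S30}
  layer 2: {S14}
Reachable set: {S0, S14, S30}
Count = 3

3


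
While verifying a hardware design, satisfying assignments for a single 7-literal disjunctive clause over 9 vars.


Step 1: Total=2^9=512
Step 2: Unsat when all 7 false: 2^2=4
Step 3: Sat=512-4=508

508


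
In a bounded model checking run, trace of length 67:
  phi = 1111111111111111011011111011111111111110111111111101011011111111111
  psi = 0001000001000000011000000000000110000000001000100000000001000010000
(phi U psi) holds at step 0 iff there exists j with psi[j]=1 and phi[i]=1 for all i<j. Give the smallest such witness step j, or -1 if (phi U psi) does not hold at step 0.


(phi U psi) at 0: need smallest j with psi[j]=1 and phi[i]=1 for all i in [0,j).
Scan from step 0:
  step 0: phi=1, psi=0 -> continue
  step 1: phi=1, psi=0 -> continue
  step 2: phi=1, psi=0 -> continue
  step 3: psi=1 and phi held for [0,3) -> witness found
Witness step = 3

3


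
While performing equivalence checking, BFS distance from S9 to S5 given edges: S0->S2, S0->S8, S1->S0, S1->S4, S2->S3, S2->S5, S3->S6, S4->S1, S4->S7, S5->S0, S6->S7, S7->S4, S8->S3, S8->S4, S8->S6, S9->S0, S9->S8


BFS layer-by-layer from S9:
  dist 0: {S9}
  dist 1: {S0, S8}
  dist 2: {S2, S3, S4, S6}
  dist 3: {S1, S5, S7}
  -> S5 reached at distance 3
Shortest path length = 3

3


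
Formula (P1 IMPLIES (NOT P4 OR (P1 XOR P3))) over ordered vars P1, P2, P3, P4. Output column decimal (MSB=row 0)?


Formula: (P1 IMPLIES (NOT P4 OR (P1 XOR P3))) over P1, P2, P3, P4 (16 rows)
Evaluate each row (bits = P1,P2,P3,P4, MSB first):
  row 0 [0000]: (0 IMPLIES (NOT 0 OR (0 XOR 0))) -> 1
  row 1 [0001]: (0 IMPLIES (NOT 1 OR (0 XOR 0))) -> 1
  row 2 [0010]: (0 IMPLIES (NOT 0 OR (0 XOR 1))) -> 1
  row 3 [0011]: (0 IMPLIES (NOT 1 OR (0 XOR 1))) -> 1
  row 4 [0100]: (0 IMPLIES (NOT 0 OR (0 XOR 0))) -> 1
  row 5 [0101]: (0 IMPLIES (NOT 1 OR (0 XOR 0))) -> 1
  row 6 [0110]: (0 IMPLIES (NOT 0 OR (0 XOR 1))) -> 1
  row 7 [0111]: (0 IMPLIES (NOT 1 OR (0 XOR 1))) -> 1
  row 8 [1000]: (1 IMPLIES (NOT 0 OR (1 XOR 0))) -> 1
  row 9 [1001]: (1 IMPLIES (NOT 1 OR (1 XOR 0))) -> 1
  row 10 [1010]: (1 IMPLIES (NOT 0 OR (1 XOR 1))) -> 1
  row 11 [1011]: (1 IMPLIES (NOT 1 OR (1 XOR 1))) -> 0
  row 12 [1100]: (1 IMPLIES (NOT 0 OR (1 XOR 0))) -> 1
  row 13 [1101]: (1 IMPLIES (NOT 1 OR (1 XOR 0))) -> 1
  row 14 [1110]: (1 IMPLIES (NOT 0 OR (1 XOR 1))) -> 1
  row 15 [1111]: (1 IMPLIES (NOT 1 OR (1 XOR 1))) -> 0
Full result column, 4 rows per line (P1,P2 fixed per line; P3,P4 runs 00..11 left to right):
  rows 0-3 [P1,P2=00]: 1111  = hex F
  rows 4-7 [P1,P2=01]: 1111  = hex F
  rows 8-11 [P1,P2=10]: 1110  = hex E
  rows 12-15 [P1,P2=11]: 1110  = hex E
Output column (row 0 .. row 15) = 1111111111101110
Output column grouped in 4s = 1111 1111 1110 1110 = 0xFFEE
Convert to decimal digit by digit (value = value*16 + digit):
  F -> 15
  15*16 + 15 (F) = 255
  255*16 + 14 (E) = 4094
  4094*16 + 14 (E) = 65518
Decimal = 65518

65518


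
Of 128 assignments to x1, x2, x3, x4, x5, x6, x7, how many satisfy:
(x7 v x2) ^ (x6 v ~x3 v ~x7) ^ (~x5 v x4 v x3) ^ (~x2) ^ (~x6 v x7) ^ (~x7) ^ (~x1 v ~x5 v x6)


CNF with 7 clauses over 7 vars (128 assignments).
An assignment satisfies CNF iff every clause has >=1 true literal.
Check each row (bits = x1,x2,x3,x4,x5,x6,x7; clause T/F shown):
  row 0 [0000000]: clauses=FTTTTTT -> 0
  row 1 [0000001]: clauses=TTTTTFT -> 0
  row 2 [0000010]: clauses=FTTTFTT -> 0
  row 3 [0000011]: clauses=TTTTTFT -> 0
  row 4 [0000100]: clauses=FTFTTTT -> 0
  (every remaining row is evaluated the same way; all 128 results are listed next)
Full result column, 8 rows per line (x1,x2,x3,x4 fixed per line; x5,x6,x7 runs 000..111 left to right):
  rows 0-7 [x1,x2,x3,x4=0000]: 00000000  (ones: 0)
  rows 8-15 [x1,x2,x3,x4=0001]: 00000000  (ones: 0)
  rows 16-23 [x1,x2,x3,x4=0010]: 00000000  (ones: 0)
  rows 24-31 [x1,x2,x3,x4=0011]: 00000000  (ones: 0)
  rows 32-39 [x1,x2,x3,x4=0100]: 00000000  (ones: 0)
  rows 40-47 [x1,x2,x3,x4=0101]: 00000000  (ones: 0)
  rows 48-55 [x1,x2,x3,x4=0110]: 00000000  (ones: 0)
  rows 56-63 [x1,x2,x3,x4=0111]: 00000000  (ones: 0)
  rows 64-71 [x1,x2,x3,x4=1000]: 00000000  (ones: 0)
  rows 72-79 [x1,x2,x3,x4=1001]: 00000000  (ones: 0)
  rows 80-87 [x1,x2,x3,x4=1010]: 00000000  (ones: 0)
  rows 88-95 [x1,x2,x3,x4=1011]: 00000000  (ones: 0)
  rows 96-103 [x1,x2,x3,x4=1100]: 00000000  (ones: 0)
  rows 104-111 [x1,x2,x3,x4=1101]: 00000000  (ones: 0)
  rows 112-119 [x1,x2,x3,x4=1110]: 00000000  (ones: 0)
  rows 120-127 [x1,x2,x3,x4=1111]: 00000000  (ones: 0)
Satisfying assignments = 0+0+0+0+0+0+0+0+0+0+0+0+0+0+0+0 = 0

0


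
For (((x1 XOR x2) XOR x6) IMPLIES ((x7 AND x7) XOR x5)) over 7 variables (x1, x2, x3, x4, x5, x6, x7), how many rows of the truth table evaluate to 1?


Formula: (((x1 XOR x2) XOR x6) IMPLIES ((x7 AND x7) XOR x5)) over 7 vars (128 rows)
Evaluate each row (x1, x2, x3, x4, x5, x6, x7 as bits, MSB first):
  row 0 [0000000]: (((0 XOR 0) XOR 0) IMPLIES ((0 AND 0) XOR 0)) -> 1
  row 1 [0000001]: (((0 XOR 0) XOR 0) IMPLIES ((1 AND 1) XOR 0)) -> 1
  row 2 [0000010]: (((0 XOR 0) XOR 1) IMPLIES ((0 AND 0) XOR 0)) -> 0
  row 3 [0000011]: (((0 XOR 0) XOR 1) IMPLIES ((1 AND 1) XOR 0)) -> 1
  row 4 [0000100]: (((0 XOR 0) XOR 0) IMPLIES ((0 AND 0) XOR 1)) -> 1
  (every remaining row is evaluated the same way; all 128 results are listed next)
Full result column, 8 rows per line (x1,x2,x3,x4 fixed per line; x5,x6,x7 runs 000..111 left to right):
  rows 0-7 [x1,x2,x3,x4=0000]: 11011110  (ones: 6)
  rows 8-15 [x1,x2,x3,x4=0001]: 11011110  (ones: 6)
  rows 16-23 [x1,x2,x3,x4=0010]: 11011110  (ones: 6)
  rows 24-31 [x1,x2,x3,x4=0011]: 11011110  (ones: 6)
  rows 32-39 [x1,x2,x3,x4=0100]: 01111011  (ones: 6)
  rows 40-47 [x1,x2,x3,x4=0101]: 01111011  (ones: 6)
  rows 48-55 [x1,x2,x3,x4=0110]: 01111011  (ones: 6)
  rows 56-63 [x1,x2,x3,x4=0111]: 01111011  (ones: 6)
  rows 64-71 [x1,x2,x3,x4=1000]: 01111011  (ones: 6)
  rows 72-79 [x1,x2,x3,x4=1001]: 01111011  (ones: 6)
  rows 80-87 [x1,x2,x3,x4=1010]: 01111011  (ones: 6)
  rows 88-95 [x1,x2,x3,x4=1011]: 01111011  (ones: 6)
  rows 96-103 [x1,x2,x3,x4=1100]: 11011110  (ones: 6)
  rows 104-111 [x1,x2,x3,x4=1101]: 11011110  (ones: 6)
  rows 112-119 [x1,x2,x3,x4=1110]: 11011110  (ones: 6)
  rows 120-127 [x1,x2,x3,x4=1111]: 11011110  (ones: 6)
Count of 1-rows = 6+6+6+6+6+6+6+6+6+6+6+6+6+6+6+6 = 96

96


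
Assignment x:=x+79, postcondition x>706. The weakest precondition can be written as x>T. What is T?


Formula: wp(x:=E, P) = P[E/x] (substitute E for x in postcondition)
Step 1: Postcondition: x>706
Step 2: Substitute x+79 for x: x+79>706
Step 3: Solve for x: x > 706-79 = 627

627


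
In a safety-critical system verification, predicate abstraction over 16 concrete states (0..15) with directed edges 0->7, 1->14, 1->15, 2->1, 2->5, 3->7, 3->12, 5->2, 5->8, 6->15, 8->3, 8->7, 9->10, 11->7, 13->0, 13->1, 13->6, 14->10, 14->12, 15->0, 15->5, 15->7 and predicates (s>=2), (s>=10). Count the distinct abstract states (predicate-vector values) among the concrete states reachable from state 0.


BFS from 0:
Concrete reachable: {0, 7}
Abstract via predicates (s>=2), (s>=10):
  (0,0) <- {0}
  (1,0) <- {7}
Distinct abstract states = 2

2


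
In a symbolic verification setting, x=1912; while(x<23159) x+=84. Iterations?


Step 1: x goes from 1912 toward 23159 by 84; the body runs while x<23159, so iterations = ceil((bound-start)/step)
Step 2: Distance=21247
Step 3: ceil(21247/84)=253

253


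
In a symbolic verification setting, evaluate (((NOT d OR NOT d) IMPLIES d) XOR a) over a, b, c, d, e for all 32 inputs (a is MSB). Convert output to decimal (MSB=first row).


Formula: (((NOT d OR NOT d) IMPLIES d) XOR a) over a, b, c, d, e (32 rows)
Evaluate each row (bits = a,b,c,d,e, MSB first):
  row 0 [00000]: (((NOT 0 OR NOT 0) IMPLIES 0) XOR 0) -> 0
  row 1 [00001]: (((NOT 0 OR NOT 0) IMPLIES 0) XOR 0) -> 0
  row 2 [00010]: (((NOT 1 OR NOT 1) IMPLIES 1) XOR 0) -> 1
  row 3 [00011]: (((NOT 1 OR NOT 1) IMPLIES 1) XOR 0) -> 1
  row 4 [00100]: (((NOT 0 OR NOT 0) IMPLIES 0) XOR 0) -> 0
  row 5 [00101]: (((NOT 0 OR NOT 0) IMPLIES 0) XOR 0) -> 0
  row 6 [00110]: (((NOT 1 OR NOT 1) IMPLIES 1) XOR 0) -> 1
  row 7 [00111]: (((NOT 1 OR NOT 1) IMPLIES 1) XOR 0) -> 1
  row 8 [01000]: (((NOT 0 OR NOT 0) IMPLIES 0) XOR 0) -> 0
  row 9 [01001]: (((NOT 0 OR NOT 0) IMPLIES 0) XOR 0) -> 0
  row 10 [01010]: (((NOT 1 OR NOT 1) IMPLIES 1) XOR 0) -> 1
  row 11 [01011]: (((NOT 1 OR NOT 1) IMPLIES 1) XOR 0) -> 1
  row 12 [01100]: (((NOT 0 OR NOT 0) IMPLIES 0) XOR 0) -> 0
  row 13 [01101]: (((NOT 0 OR NOT 0) IMPLIES 0) XOR 0) -> 0
  row 14 [01110]: (((NOT 1 OR NOT 1) IMPLIES 1) XOR 0) -> 1
  row 15 [01111]: (((NOT 1 OR NOT 1) IMPLIES 1) XOR 0) -> 1
  row 16 [10000]: (((NOT 0 OR NOT 0) IMPLIES 0) XOR 1) -> 1
  row 17 [10001]: (((NOT 0 OR NOT 0) IMPLIES 0) XOR 1) -> 1
  row 18 [10010]: (((NOT 1 OR NOT 1) IMPLIES 1) XOR 1) -> 0
  row 19 [10011]: (((NOT 1 OR NOT 1) IMPLIES 1) XOR 1) -> 0
  row 20 [10100]: (((NOT 0 OR NOT 0) IMPLIES 0) XOR 1) -> 1
  row 21 [10101]: (((NOT 0 OR NOT 0) IMPLIES 0) XOR 1) -> 1
  row 22 [10110]: (((NOT 1 OR NOT 1) IMPLIES 1) XOR 1) -> 0
  row 23 [10111]: (((NOT 1 OR NOT 1) IMPLIES 1) XOR 1) -> 0
  row 24 [11000]: (((NOT 0 OR NOT 0) IMPLIES 0) XOR 1) -> 1
  row 25 [11001]: (((NOT 0 OR NOT 0) IMPLIES 0) XOR 1) -> 1
  row 26 [11010]: (((NOT 1 OR NOT 1) IMPLIES 1) XOR 1) -> 0
  row 27 [11011]: (((NOT 1 OR NOT 1) IMPLIES 1) XOR 1) -> 0
  row 28 [11100]: (((NOT 0 OR NOT 0) IMPLIES 0) XOR 1) -> 1
  row 29 [11101]: (((NOT 0 OR NOT 0) IMPLIES 0) XOR 1) -> 1
  row 30 [11110]: (((NOT 1 OR NOT 1) IMPLIES 1) XOR 1) -> 0
  row 31 [11111]: (((NOT 1 OR NOT 1) IMPLIES 1) XOR 1) -> 0
Full result column, 4 rows per line (a,b,c fixed per line; d,e runs 00..11 left to right):
  rows 0-3 [a,b,c=000]: 0011  = hex 3
  rows 4-7 [a,b,c=001]: 0011  = hex 3
  rows 8-11 [a,b,c=010]: 0011  = hex 3
  rows 12-15 [a,b,c=011]: 0011  = hex 3
  rows 16-19 [a,b,c=100]: 1100  = hex C
  rows 20-23 [a,b,c=101]: 1100  = hex C
  rows 24-27 [a,b,c=110]: 1100  = hex C
  rows 28-31 [a,b,c=111]: 1100  = hex C
Output column (row 0 .. row 31) = 00110011001100111100110011001100
Output column grouped in 4s = 0011 0011 0011 0011 1100 1100 1100 1100 = 0x3333CCCC
Convert to decimal digit by digit (value = value*16 + digit):
  3 -> 3
  3*16 + 3 = 51
  51*16 + 3 = 819
  819*16 + 3 = 13107
  13107*16 + 12 (C) = 209724
  209724*16 + 12 (C) = 3355596
  3355596*16 + 12 (C) = 53689548
  53689548*16 + 12 (C) = 859032780
Decimal = 859032780

859032780


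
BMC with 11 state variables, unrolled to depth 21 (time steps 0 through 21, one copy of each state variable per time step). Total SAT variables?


BMC unrolls to depth k, creating one copy of each state var for steps 0..k.
Step count = 21 + 1 = 22 (steps 0 through 21)
Vars per step = 11
Total = 11 * 22 = 242

242


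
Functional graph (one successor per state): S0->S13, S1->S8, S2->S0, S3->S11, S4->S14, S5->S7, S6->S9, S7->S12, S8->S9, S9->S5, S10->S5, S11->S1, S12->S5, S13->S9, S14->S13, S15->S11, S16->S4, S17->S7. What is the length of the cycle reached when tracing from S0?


Trace from S0 until a state repeats:
  S0 -> S13 -> S9 -> S5 -> S7 -> S12 -> S5
S5 first seen at step 3, revisited at step 6.
Cycle length = 6 - 3 = 3

3


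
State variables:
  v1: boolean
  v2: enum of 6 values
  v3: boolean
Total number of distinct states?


State space = product of domain sizes of all variables.
Domain sizes:
  v1 (boolean): 2
  v2 (enum of 6 values): 6
  v3 (boolean): 2
Product = 2 * 6 * 2 = 24

24


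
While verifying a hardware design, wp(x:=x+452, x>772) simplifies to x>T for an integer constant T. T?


Formula: wp(x:=E, P) = P[E/x] (substitute E for x in postcondition)
Step 1: Postcondition: x>772
Step 2: Substitute x+452 for x: x+452>772
Step 3: Solve for x: x > 772-452 = 320

320


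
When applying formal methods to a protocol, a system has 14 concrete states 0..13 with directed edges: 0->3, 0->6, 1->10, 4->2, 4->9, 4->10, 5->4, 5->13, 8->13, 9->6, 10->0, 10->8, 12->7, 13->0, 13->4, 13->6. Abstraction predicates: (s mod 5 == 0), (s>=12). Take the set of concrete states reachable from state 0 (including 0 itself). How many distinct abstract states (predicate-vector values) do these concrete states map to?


BFS from 0:
Concrete reachable: {0, 3, 6}
Abstract via predicates (s mod 5 == 0), (s>=12):
  (0,0) <- {3, 6}
  (1,0) <- {0}
Distinct abstract states = 2

2


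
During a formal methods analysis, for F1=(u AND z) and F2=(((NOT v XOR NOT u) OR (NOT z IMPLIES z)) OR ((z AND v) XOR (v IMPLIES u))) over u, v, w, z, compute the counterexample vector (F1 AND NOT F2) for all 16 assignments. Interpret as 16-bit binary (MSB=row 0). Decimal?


F1 = (u AND z)
F2 = (((NOT v XOR NOT u) OR (NOT z IMPLIES z)) OR ((z AND v) XOR (v IMPLIES u)))
Counterexample to F1=>F2 is where F1=1 and F2=0.
Evaluate each row (bits = u,v,w,z, MSB first):
  row 0 [0000]: F1=0 F2=1 -> F1&~F2 -> 0
  row 1 [0001]: F1=0 F2=1 -> F1&~F2 -> 0
  row 2 [0010]: F1=0 F2=1 -> F1&~F2 -> 0
  row 3 [0011]: F1=0 F2=1 -> F1&~F2 -> 0
  row 4 [0100]: F1=0 F2=1 -> F1&~F2 -> 0
  row 5 [0101]: F1=0 F2=1 -> F1&~F2 -> 0
  row 6 [0110]: F1=0 F2=1 -> F1&~F2 -> 0
  row 7 [0111]: F1=0 F2=1 -> F1&~F2 -> 0
  row 8 [1000]: F1=0 F2=1 -> F1&~F2 -> 0
  row 9 [1001]: F1=1 F2=1 -> F1&~F2 -> 0
  row 10 [1010]: F1=0 F2=1 -> F1&~F2 -> 0
  row 11 [1011]: F1=1 F2=1 -> F1&~F2 -> 0
  row 12 [1100]: F1=0 F2=1 -> F1&~F2 -> 0
  row 13 [1101]: F1=1 F2=1 -> F1&~F2 -> 0
  row 14 [1110]: F1=0 F2=1 -> F1&~F2 -> 0
  row 15 [1111]: F1=1 F2=1 -> F1&~F2 -> 0
Full result column, 4 rows per line (u,v fixed per line; w,z runs 00..11 left to right):
  rows 0-3 [u,v=00]: 0000  = hex 0
  rows 4-7 [u,v=01]: 0000  = hex 0
  rows 8-11 [u,v=10]: 0000  = hex 0
  rows 12-15 [u,v=11]: 0000  = hex 0
Counterexample vector (row 0 .. row 15) = 0000000000000000
Output column grouped in 4s = 0000 0000 0000 0000 = 0x0000
Convert to decimal digit by digit (value = value*16 + digit):
  0 -> 0
  0*16 + 0 = 0
  0*16 + 0 = 0
  0*16 + 0 = 0
Decimal = 0

0


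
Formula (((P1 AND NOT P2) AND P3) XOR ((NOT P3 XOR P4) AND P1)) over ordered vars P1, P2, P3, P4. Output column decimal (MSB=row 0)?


Formula: (((P1 AND NOT P2) AND P3) XOR ((NOT P3 XOR P4) AND P1)) over P1, P2, P3, P4 (16 rows)
Evaluate each row (bits = P1,P2,P3,P4, MSB first):
  row 0 [0000]: (((0 AND NOT 0) AND 0) XOR ((NOT 0 XOR 0) AND 0)) -> 0
  row 1 [0001]: (((0 AND NOT 0) AND 0) XOR ((NOT 0 XOR 1) AND 0)) -> 0
  row 2 [0010]: (((0 AND NOT 0) AND 1) XOR ((NOT 1 XOR 0) AND 0)) -> 0
  row 3 [0011]: (((0 AND NOT 0) AND 1) XOR ((NOT 1 XOR 1) AND 0)) -> 0
  row 4 [0100]: (((0 AND NOT 1) AND 0) XOR ((NOT 0 XOR 0) AND 0)) -> 0
  row 5 [0101]: (((0 AND NOT 1) AND 0) XOR ((NOT 0 XOR 1) AND 0)) -> 0
  row 6 [0110]: (((0 AND NOT 1) AND 1) XOR ((NOT 1 XOR 0) AND 0)) -> 0
  row 7 [0111]: (((0 AND NOT 1) AND 1) XOR ((NOT 1 XOR 1) AND 0)) -> 0
  row 8 [1000]: (((1 AND NOT 0) AND 0) XOR ((NOT 0 XOR 0) AND 1)) -> 1
  row 9 [1001]: (((1 AND NOT 0) AND 0) XOR ((NOT 0 XOR 1) AND 1)) -> 0
  row 10 [1010]: (((1 AND NOT 0) AND 1) XOR ((NOT 1 XOR 0) AND 1)) -> 1
  row 11 [1011]: (((1 AND NOT 0) AND 1) XOR ((NOT 1 XOR 1) AND 1)) -> 0
  row 12 [1100]: (((1 AND NOT 1) AND 0) XOR ((NOT 0 XOR 0) AND 1)) -> 1
  row 13 [1101]: (((1 AND NOT 1) AND 0) XOR ((NOT 0 XOR 1) AND 1)) -> 0
  row 14 [1110]: (((1 AND NOT 1) AND 1) XOR ((NOT 1 XOR 0) AND 1)) -> 0
  row 15 [1111]: (((1 AND NOT 1) AND 1) XOR ((NOT 1 XOR 1) AND 1)) -> 1
Full result column, 4 rows per line (P1,P2 fixed per line; P3,P4 runs 00..11 left to right):
  rows 0-3 [P1,P2=00]: 0000  = hex 0
  rows 4-7 [P1,P2=01]: 0000  = hex 0
  rows 8-11 [P1,P2=10]: 1010  = hex A
  rows 12-15 [P1,P2=11]: 1001  = hex 9
Output column (row 0 .. row 15) = 0000000010101001
Output column grouped in 4s = 0000 0000 1010 1001 = 0x00A9
Convert to decimal digit by digit (value = value*16 + digit):
  0 -> 0
  0*16 + 0 = 0
  0*16 + 10 (A) = 10
  10*16 + 9 = 169
Decimal = 169

169


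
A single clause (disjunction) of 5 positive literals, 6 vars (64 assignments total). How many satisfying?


Step 1: Total=2^6=64
Step 2: Unsat when all 5 false: 2^1=2
Step 3: Sat=64-2=62

62


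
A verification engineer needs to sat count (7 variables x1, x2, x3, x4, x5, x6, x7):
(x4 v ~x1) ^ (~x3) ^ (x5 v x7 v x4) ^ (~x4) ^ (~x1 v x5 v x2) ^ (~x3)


CNF with 6 clauses over 7 vars (128 assignments).
An assignment satisfies CNF iff every clause has >=1 true literal.
Check each row (bits = x1,x2,x3,x4,x5,x6,x7; clause T/F shown):
  row 0 [0000000]: clauses=TTFTTT -> 0
  row 1 [0000001]: clauses=TTTTTT -> 1
  row 2 [0000010]: clauses=TTFTTT -> 0
  row 3 [0000011]: clauses=TTTTTT -> 1
  row 4 [0000100]: clauses=TTTTTT -> 1
  (every remaining row is evaluated the same way; all 128 results are listed next)
Full result column, 8 rows per line (x1,x2,x3,x4 fixed per line; x5,x6,x7 runs 000..111 left to right):
  rows 0-7 [x1,x2,x3,x4=0000]: 01011111  (ones: 6)
  rows 8-15 [x1,x2,x3,x4=0001]: 00000000  (ones: 0)
  rows 16-23 [x1,x2,x3,x4=0010]: 00000000  (ones: 0)
  rows 24-31 [x1,x2,x3,x4=0011]: 00000000  (ones: 0)
  rows 32-39 [x1,x2,x3,x4=0100]: 01011111  (ones: 6)
  rows 40-47 [x1,x2,x3,x4=0101]: 00000000  (ones: 0)
  rows 48-55 [x1,x2,x3,x4=0110]: 00000000  (ones: 0)
  rows 56-63 [x1,x2,x3,x4=0111]: 00000000  (ones: 0)
  rows 64-71 [x1,x2,x3,x4=1000]: 00000000  (ones: 0)
  rows 72-79 [x1,x2,x3,x4=1001]: 00000000  (ones: 0)
  rows 80-87 [x1,x2,x3,x4=1010]: 00000000  (ones: 0)
  rows 88-95 [x1,x2,x3,x4=1011]: 00000000  (ones: 0)
  rows 96-103 [x1,x2,x3,x4=1100]: 00000000  (ones: 0)
  rows 104-111 [x1,x2,x3,x4=1101]: 00000000  (ones: 0)
  rows 112-119 [x1,x2,x3,x4=1110]: 00000000  (ones: 0)
  rows 120-127 [x1,x2,x3,x4=1111]: 00000000  (ones: 0)
Satisfying assignments = 6+0+0+0+6+0+0+0+0+0+0+0+0+0+0+0 = 12

12
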